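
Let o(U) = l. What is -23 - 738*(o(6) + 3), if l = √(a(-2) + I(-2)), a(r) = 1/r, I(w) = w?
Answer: -2237 - 369*I*√10 ≈ -2237.0 - 1166.9*I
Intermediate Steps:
a(r) = 1/r
l = I*√10/2 (l = √(1/(-2) - 2) = √(-½ - 2) = √(-5/2) = I*√10/2 ≈ 1.5811*I)
o(U) = I*√10/2
-23 - 738*(o(6) + 3) = -23 - 738*(I*√10/2 + 3) = -23 - 738*(3 + I*√10/2) = -23 - 123*(18 + 3*I*√10) = -23 + (-2214 - 369*I*√10) = -2237 - 369*I*√10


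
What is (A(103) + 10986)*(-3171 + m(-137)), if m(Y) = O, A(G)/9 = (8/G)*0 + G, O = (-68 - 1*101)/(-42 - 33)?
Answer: -943731976/25 ≈ -3.7749e+7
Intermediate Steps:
O = 169/75 (O = (-68 - 101)/(-75) = -169*(-1/75) = 169/75 ≈ 2.2533)
A(G) = 9*G (A(G) = 9*((8/G)*0 + G) = 9*(0 + G) = 9*G)
m(Y) = 169/75
(A(103) + 10986)*(-3171 + m(-137)) = (9*103 + 10986)*(-3171 + 169/75) = (927 + 10986)*(-237656/75) = 11913*(-237656/75) = -943731976/25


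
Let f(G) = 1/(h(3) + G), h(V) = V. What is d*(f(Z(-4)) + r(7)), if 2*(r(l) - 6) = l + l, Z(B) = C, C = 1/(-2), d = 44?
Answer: 2948/5 ≈ 589.60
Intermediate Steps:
C = -½ ≈ -0.50000
Z(B) = -½
r(l) = 6 + l (r(l) = 6 + (l + l)/2 = 6 + (2*l)/2 = 6 + l)
f(G) = 1/(3 + G)
d*(f(Z(-4)) + r(7)) = 44*(1/(3 - ½) + (6 + 7)) = 44*(1/(5/2) + 13) = 44*(⅖ + 13) = 44*(67/5) = 2948/5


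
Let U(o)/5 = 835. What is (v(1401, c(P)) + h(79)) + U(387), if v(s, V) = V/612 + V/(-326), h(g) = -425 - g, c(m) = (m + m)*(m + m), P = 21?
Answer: 10165334/2771 ≈ 3668.5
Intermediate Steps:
U(o) = 4175 (U(o) = 5*835 = 4175)
c(m) = 4*m**2 (c(m) = (2*m)*(2*m) = 4*m**2)
v(s, V) = -143*V/99756 (v(s, V) = V*(1/612) + V*(-1/326) = V/612 - V/326 = -143*V/99756)
(v(1401, c(P)) + h(79)) + U(387) = (-143*21**2/24939 + (-425 - 1*79)) + 4175 = (-143*441/24939 + (-425 - 79)) + 4175 = (-143/99756*1764 - 504) + 4175 = (-7007/2771 - 504) + 4175 = -1403591/2771 + 4175 = 10165334/2771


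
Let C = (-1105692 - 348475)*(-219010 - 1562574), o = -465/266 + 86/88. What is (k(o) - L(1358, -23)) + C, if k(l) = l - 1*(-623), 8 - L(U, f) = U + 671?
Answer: 15160897320878033/5852 ≈ 2.5907e+12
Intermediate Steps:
L(U, f) = -663 - U (L(U, f) = 8 - (U + 671) = 8 - (671 + U) = 8 + (-671 - U) = -663 - U)
o = -4511/5852 (o = -465*1/266 + 86*(1/88) = -465/266 + 43/44 = -4511/5852 ≈ -0.77085)
k(l) = 623 + l (k(l) = l + 623 = 623 + l)
C = 2590720660528 (C = -1454167*(-1781584) = 2590720660528)
(k(o) - L(1358, -23)) + C = ((623 - 4511/5852) - (-663 - 1*1358)) + 2590720660528 = (3641285/5852 - (-663 - 1358)) + 2590720660528 = (3641285/5852 - 1*(-2021)) + 2590720660528 = (3641285/5852 + 2021) + 2590720660528 = 15468177/5852 + 2590720660528 = 15160897320878033/5852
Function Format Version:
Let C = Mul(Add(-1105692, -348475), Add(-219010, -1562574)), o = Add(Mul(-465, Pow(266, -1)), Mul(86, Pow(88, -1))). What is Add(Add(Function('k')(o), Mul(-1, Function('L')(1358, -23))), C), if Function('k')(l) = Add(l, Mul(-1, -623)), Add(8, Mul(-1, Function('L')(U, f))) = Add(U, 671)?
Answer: Rational(15160897320878033, 5852) ≈ 2.5907e+12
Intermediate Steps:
Function('L')(U, f) = Add(-663, Mul(-1, U)) (Function('L')(U, f) = Add(8, Mul(-1, Add(U, 671))) = Add(8, Mul(-1, Add(671, U))) = Add(8, Add(-671, Mul(-1, U))) = Add(-663, Mul(-1, U)))
o = Rational(-4511, 5852) (o = Add(Mul(-465, Rational(1, 266)), Mul(86, Rational(1, 88))) = Add(Rational(-465, 266), Rational(43, 44)) = Rational(-4511, 5852) ≈ -0.77085)
Function('k')(l) = Add(623, l) (Function('k')(l) = Add(l, 623) = Add(623, l))
C = 2590720660528 (C = Mul(-1454167, -1781584) = 2590720660528)
Add(Add(Function('k')(o), Mul(-1, Function('L')(1358, -23))), C) = Add(Add(Add(623, Rational(-4511, 5852)), Mul(-1, Add(-663, Mul(-1, 1358)))), 2590720660528) = Add(Add(Rational(3641285, 5852), Mul(-1, Add(-663, -1358))), 2590720660528) = Add(Add(Rational(3641285, 5852), Mul(-1, -2021)), 2590720660528) = Add(Add(Rational(3641285, 5852), 2021), 2590720660528) = Add(Rational(15468177, 5852), 2590720660528) = Rational(15160897320878033, 5852)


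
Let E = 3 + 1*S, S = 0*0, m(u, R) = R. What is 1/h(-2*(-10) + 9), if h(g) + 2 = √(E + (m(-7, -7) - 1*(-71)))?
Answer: 2/63 + √67/63 ≈ 0.16167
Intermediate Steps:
S = 0
E = 3 (E = 3 + 1*0 = 3 + 0 = 3)
h(g) = -2 + √67 (h(g) = -2 + √(3 + (-7 - 1*(-71))) = -2 + √(3 + (-7 + 71)) = -2 + √(3 + 64) = -2 + √67)
1/h(-2*(-10) + 9) = 1/(-2 + √67)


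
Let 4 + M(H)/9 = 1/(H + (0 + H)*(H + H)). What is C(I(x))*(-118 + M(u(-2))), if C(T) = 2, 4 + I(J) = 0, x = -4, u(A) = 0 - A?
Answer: -1531/5 ≈ -306.20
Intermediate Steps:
u(A) = -A
I(J) = -4 (I(J) = -4 + 0 = -4)
M(H) = -36 + 9/(H + 2*H**2) (M(H) = -36 + 9/(H + (0 + H)*(H + H)) = -36 + 9/(H + H*(2*H)) = -36 + 9/(H + 2*H**2))
C(I(x))*(-118 + M(u(-2))) = 2*(-118 + 9*(1 - 8*(-1*(-2))**2 - (-4)*(-2))/(((-1*(-2)))*(1 + 2*(-1*(-2))))) = 2*(-118 + 9*(1 - 8*2**2 - 4*2)/(2*(1 + 2*2))) = 2*(-118 + 9*(1/2)*(1 - 8*4 - 8)/(1 + 4)) = 2*(-118 + 9*(1/2)*(1 - 32 - 8)/5) = 2*(-118 + 9*(1/2)*(1/5)*(-39)) = 2*(-118 - 351/10) = 2*(-1531/10) = -1531/5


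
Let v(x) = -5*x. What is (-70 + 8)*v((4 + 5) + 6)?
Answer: 4650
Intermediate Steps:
(-70 + 8)*v((4 + 5) + 6) = (-70 + 8)*(-5*((4 + 5) + 6)) = -(-310)*(9 + 6) = -(-310)*15 = -62*(-75) = 4650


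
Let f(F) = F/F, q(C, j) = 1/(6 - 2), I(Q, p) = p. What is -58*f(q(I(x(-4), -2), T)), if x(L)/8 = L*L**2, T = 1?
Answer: -58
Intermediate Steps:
x(L) = 8*L**3 (x(L) = 8*(L*L**2) = 8*L**3)
q(C, j) = 1/4
f(F) = 1
-58*f(q(I(x(-4), -2), T)) = -58*1 = -58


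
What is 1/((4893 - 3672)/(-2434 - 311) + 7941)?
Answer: 915/7265608 ≈ 0.00012594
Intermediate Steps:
1/((4893 - 3672)/(-2434 - 311) + 7941) = 1/(1221/(-2745) + 7941) = 1/(1221*(-1/2745) + 7941) = 1/(-407/915 + 7941) = 1/(7265608/915) = 915/7265608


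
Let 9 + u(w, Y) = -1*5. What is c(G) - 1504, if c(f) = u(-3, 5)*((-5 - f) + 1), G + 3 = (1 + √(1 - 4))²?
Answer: -1518 + 28*I*√3 ≈ -1518.0 + 48.497*I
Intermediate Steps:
u(w, Y) = -14 (u(w, Y) = -9 - 1*5 = -9 - 5 = -14)
G = -3 + (1 + I*√3)² (G = -3 + (1 + √(1 - 4))² = -3 + (1 + √(-3))² = -3 + (1 + I*√3)² ≈ -5.0 + 3.4641*I)
c(f) = 56 + 14*f (c(f) = -14*((-5 - f) + 1) = -14*(-4 - f) = 56 + 14*f)
c(G) - 1504 = (56 + 14*(-5 + 2*I*√3)) - 1504 = (56 + (-70 + 28*I*√3)) - 1504 = (-14 + 28*I*√3) - 1504 = -1518 + 28*I*√3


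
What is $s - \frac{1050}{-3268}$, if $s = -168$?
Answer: $- \frac{273987}{1634} \approx -167.68$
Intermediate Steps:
$s - \frac{1050}{-3268} = -168 - \frac{1050}{-3268} = -168 - 1050 \left(- \frac{1}{3268}\right) = -168 - - \frac{525}{1634} = -168 + \frac{525}{1634} = - \frac{273987}{1634}$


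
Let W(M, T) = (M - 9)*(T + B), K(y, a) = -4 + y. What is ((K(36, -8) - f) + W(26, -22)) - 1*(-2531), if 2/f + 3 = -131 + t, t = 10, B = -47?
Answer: 86181/62 ≈ 1390.0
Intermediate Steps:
W(M, T) = (-47 + T)*(-9 + M) (W(M, T) = (M - 9)*(T - 47) = (-9 + M)*(-47 + T) = (-47 + T)*(-9 + M))
f = -1/62 (f = 2/(-3 + (-131 + 10)) = 2/(-3 - 121) = 2/(-124) = 2*(-1/124) = -1/62 ≈ -0.016129)
((K(36, -8) - f) + W(26, -22)) - 1*(-2531) = (((-4 + 36) - 1*(-1/62)) + (423 - 47*26 - 9*(-22) + 26*(-22))) - 1*(-2531) = ((32 + 1/62) + (423 - 1222 + 198 - 572)) + 2531 = (1985/62 - 1173) + 2531 = -70741/62 + 2531 = 86181/62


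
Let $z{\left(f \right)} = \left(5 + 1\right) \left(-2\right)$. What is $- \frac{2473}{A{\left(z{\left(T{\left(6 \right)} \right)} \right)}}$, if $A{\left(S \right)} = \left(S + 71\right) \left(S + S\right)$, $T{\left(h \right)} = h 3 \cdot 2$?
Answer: $\frac{2473}{1416} \approx 1.7465$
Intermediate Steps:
$T{\left(h \right)} = 6 h$ ($T{\left(h \right)} = h 6 = 6 h$)
$z{\left(f \right)} = -12$ ($z{\left(f \right)} = 6 \left(-2\right) = -12$)
$A{\left(S \right)} = 2 S \left(71 + S\right)$ ($A{\left(S \right)} = \left(71 + S\right) 2 S = 2 S \left(71 + S\right)$)
$- \frac{2473}{A{\left(z{\left(T{\left(6 \right)} \right)} \right)}} = - \frac{2473}{2 \left(-12\right) \left(71 - 12\right)} = - \frac{2473}{2 \left(-12\right) 59} = - \frac{2473}{-1416} = \left(-2473\right) \left(- \frac{1}{1416}\right) = \frac{2473}{1416}$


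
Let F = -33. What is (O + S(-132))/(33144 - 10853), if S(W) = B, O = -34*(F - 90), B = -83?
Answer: 4099/22291 ≈ 0.18389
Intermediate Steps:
O = 4182 (O = -34*(-33 - 90) = -34*(-123) = 4182)
S(W) = -83
(O + S(-132))/(33144 - 10853) = (4182 - 83)/(33144 - 10853) = 4099/22291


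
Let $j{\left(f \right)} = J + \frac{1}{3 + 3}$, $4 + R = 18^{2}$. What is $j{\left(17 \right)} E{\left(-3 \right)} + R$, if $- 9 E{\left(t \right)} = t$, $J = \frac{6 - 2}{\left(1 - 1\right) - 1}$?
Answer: $\frac{5737}{18} \approx 318.72$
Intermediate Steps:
$J = -4$ ($J = \frac{4}{0 - 1} = \frac{4}{-1} = 4 \left(-1\right) = -4$)
$E{\left(t \right)} = - \frac{t}{9}$
$R = 320$ ($R = -4 + 18^{2} = -4 + 324 = 320$)
$j{\left(f \right)} = - \frac{23}{6}$ ($j{\left(f \right)} = -4 + \frac{1}{3 + 3} = -4 + \frac{1}{6} = - \frac{23}{6}$)
$j{\left(17 \right)} E{\left(-3 \right)} + R = - \frac{23 \left(\left(- \frac{1}{9}\right) \left(-3\right)\right)}{6} + 320 = \left(- \frac{23}{6}\right) \frac{1}{3} + 320 = - \frac{23}{18} + 320 = \frac{5737}{18}$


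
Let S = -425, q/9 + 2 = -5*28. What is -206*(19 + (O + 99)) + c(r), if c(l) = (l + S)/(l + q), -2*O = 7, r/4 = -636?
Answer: -90146545/3822 ≈ -23586.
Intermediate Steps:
r = -2544 (r = 4*(-636) = -2544)
O = -7/2 (O = -½*7 = -7/2 ≈ -3.5000)
q = -1278 (q = -18 + 9*(-5*28) = -18 + 9*(-140) = -18 - 1260 = -1278)
c(l) = (-425 + l)/(-1278 + l) (c(l) = (l - 425)/(l - 1278) = (-425 + l)/(-1278 + l))
-206*(19 + (O + 99)) + c(r) = -206*(19 + (-7/2 + 99)) + (-425 - 2544)/(-1278 - 2544) = -206*(19 + 191/2) - 2969/(-3822) = -206*229/2 - 1/3822*(-2969) = -23587 + 2969/3822 = -90146545/3822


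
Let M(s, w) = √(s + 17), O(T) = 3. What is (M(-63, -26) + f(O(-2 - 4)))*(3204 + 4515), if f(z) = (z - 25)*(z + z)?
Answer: -1018908 + 7719*I*√46 ≈ -1.0189e+6 + 52353.0*I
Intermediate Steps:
M(s, w) = √(17 + s)
f(z) = 2*z*(-25 + z) (f(z) = (-25 + z)*(2*z) = 2*z*(-25 + z))
(M(-63, -26) + f(O(-2 - 4)))*(3204 + 4515) = (√(17 - 63) + 2*3*(-25 + 3))*(3204 + 4515) = (√(-46) + 2*3*(-22))*7719 = (I*√46 - 132)*7719 = (-132 + I*√46)*7719 = -1018908 + 7719*I*√46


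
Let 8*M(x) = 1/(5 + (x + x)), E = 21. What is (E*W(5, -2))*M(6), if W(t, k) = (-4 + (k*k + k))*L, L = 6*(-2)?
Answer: 63/17 ≈ 3.7059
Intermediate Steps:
L = -12
M(x) = 1/(8*(5 + 2*x)) (M(x) = 1/(8*(5 + (x + x))) = 1/(8*(5 + 2*x)))
W(t, k) = 48 - 12*k - 12*k² (W(t, k) = (-4 + (k*k + k))*(-12) = (-4 + (k² + k))*(-12) = (-4 + (k + k²))*(-12) = (-4 + k + k²)*(-12) = 48 - 12*k - 12*k²)
(E*W(5, -2))*M(6) = (21*(48 - 12*(-2) - 12*(-2)²))*(1/(8*(5 + 2*6))) = (21*(48 + 24 - 12*4))*(1/(8*(5 + 12))) = (21*(48 + 24 - 48))*((⅛)/17) = (21*24)*((⅛)*(1/17)) = 504*(1/136) = 63/17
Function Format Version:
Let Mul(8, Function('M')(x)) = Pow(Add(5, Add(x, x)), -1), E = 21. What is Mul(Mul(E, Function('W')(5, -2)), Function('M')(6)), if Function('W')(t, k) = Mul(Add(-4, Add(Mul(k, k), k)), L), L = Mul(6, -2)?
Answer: Rational(63, 17) ≈ 3.7059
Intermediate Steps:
L = -12
Function('M')(x) = Mul(Rational(1, 8), Pow(Add(5, Mul(2, x)), -1)) (Function('M')(x) = Mul(Rational(1, 8), Pow(Add(5, Add(x, x)), -1)) = Mul(Rational(1, 8), Pow(Add(5, Mul(2, x)), -1)))
Function('W')(t, k) = Add(48, Mul(-12, k), Mul(-12, Pow(k, 2))) (Function('W')(t, k) = Mul(Add(-4, Add(Mul(k, k), k)), -12) = Mul(Add(-4, Add(Pow(k, 2), k)), -12) = Mul(Add(-4, Add(k, Pow(k, 2))), -12) = Mul(Add(-4, k, Pow(k, 2)), -12) = Add(48, Mul(-12, k), Mul(-12, Pow(k, 2))))
Mul(Mul(E, Function('W')(5, -2)), Function('M')(6)) = Mul(Mul(21, Add(48, Mul(-12, -2), Mul(-12, Pow(-2, 2)))), Mul(Rational(1, 8), Pow(Add(5, Mul(2, 6)), -1))) = Mul(Mul(21, Add(48, 24, Mul(-12, 4))), Mul(Rational(1, 8), Pow(Add(5, 12), -1))) = Mul(Mul(21, Add(48, 24, -48)), Mul(Rational(1, 8), Pow(17, -1))) = Mul(Mul(21, 24), Mul(Rational(1, 8), Rational(1, 17))) = Mul(504, Rational(1, 136)) = Rational(63, 17)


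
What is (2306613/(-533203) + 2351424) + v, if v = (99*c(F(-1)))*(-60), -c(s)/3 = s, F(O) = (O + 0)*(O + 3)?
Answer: 1234780669539/533203 ≈ 2.3158e+6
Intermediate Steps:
F(O) = O*(3 + O)
c(s) = -3*s
v = -35640 (v = (99*(-(-3)*(3 - 1)))*(-60) = (99*(-(-3)*2))*(-60) = (99*(-3*(-2)))*(-60) = (99*6)*(-60) = 594*(-60) = -35640)
(2306613/(-533203) + 2351424) + v = (2306613/(-533203) + 2351424) - 35640 = (2306613*(-1/533203) + 2351424) - 35640 = (-2306613/533203 + 2351424) - 35640 = 1253784024459/533203 - 35640 = 1234780669539/533203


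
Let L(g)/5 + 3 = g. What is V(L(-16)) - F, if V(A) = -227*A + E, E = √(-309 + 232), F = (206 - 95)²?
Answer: 9244 + I*√77 ≈ 9244.0 + 8.775*I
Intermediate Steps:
L(g) = -15 + 5*g
F = 12321 (F = 111² = 12321)
E = I*√77 (E = √(-77) = I*√77 ≈ 8.775*I)
V(A) = -227*A + I*√77
V(L(-16)) - F = (-227*(-15 + 5*(-16)) + I*√77) - 1*12321 = (-227*(-15 - 80) + I*√77) - 12321 = (-227*(-95) + I*√77) - 12321 = (21565 + I*√77) - 12321 = 9244 + I*√77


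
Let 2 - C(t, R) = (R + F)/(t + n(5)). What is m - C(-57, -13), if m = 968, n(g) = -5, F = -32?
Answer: 59937/62 ≈ 966.73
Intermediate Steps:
C(t, R) = 2 - (-32 + R)/(-5 + t) (C(t, R) = 2 - (R - 32)/(t - 5) = 2 - (-32 + R)/(-5 + t))
m - C(-57, -13) = 968 - (22 - 1*(-13) + 2*(-57))/(-5 - 57) = 968 - (22 + 13 - 114)/(-62) = 968 - (-1)*(-79)/62 = 968 - 1*79/62 = 968 - 79/62 = 59937/62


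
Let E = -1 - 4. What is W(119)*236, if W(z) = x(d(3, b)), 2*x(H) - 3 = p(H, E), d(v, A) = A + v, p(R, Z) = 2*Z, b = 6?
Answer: -826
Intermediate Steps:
E = -5
x(H) = -7/2 (x(H) = 3/2 + (2*(-5))/2 = 3/2 + (½)*(-10) = 3/2 - 5 = -7/2)
W(z) = -7/2
W(119)*236 = -7/2*236 = -826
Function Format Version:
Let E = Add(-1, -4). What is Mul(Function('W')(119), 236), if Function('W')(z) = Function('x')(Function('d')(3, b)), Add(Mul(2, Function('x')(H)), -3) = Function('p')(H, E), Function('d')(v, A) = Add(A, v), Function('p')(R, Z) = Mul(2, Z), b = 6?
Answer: -826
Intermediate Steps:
E = -5
Function('x')(H) = Rational(-7, 2) (Function('x')(H) = Add(Rational(3, 2), Mul(Rational(1, 2), Mul(2, -5))) = Add(Rational(3, 2), Mul(Rational(1, 2), -10)) = Add(Rational(3, 2), -5) = Rational(-7, 2))
Function('W')(z) = Rational(-7, 2)
Mul(Function('W')(119), 236) = Mul(Rational(-7, 2), 236) = -826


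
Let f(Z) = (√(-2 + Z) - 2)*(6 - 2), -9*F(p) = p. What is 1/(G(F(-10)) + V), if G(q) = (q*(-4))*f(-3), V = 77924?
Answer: 175409/13674811236 + 10*I*√5/3418702809 ≈ 1.2827e-5 + 6.5407e-9*I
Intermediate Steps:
F(p) = -p/9
f(Z) = -8 + 4*√(-2 + Z) (f(Z) = (-2 + √(-2 + Z))*4 = -8 + 4*√(-2 + Z))
G(q) = -4*q*(-8 + 4*I*√5) (G(q) = (q*(-4))*(-8 + 4*√(-2 - 3)) = (-4*q)*(-8 + 4*√(-5)) = (-4*q)*(-8 + 4*(I*√5)) = (-4*q)*(-8 + 4*I*√5) = -4*q*(-8 + 4*I*√5))
1/(G(F(-10)) + V) = 1/(16*(-⅑*(-10))*(2 - I*√5) + 77924) = 1/(16*(10/9)*(2 - I*√5) + 77924) = 1/((320/9 - 160*I*√5/9) + 77924) = 1/(701636/9 - 160*I*√5/9)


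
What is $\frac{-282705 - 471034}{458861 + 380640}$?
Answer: $- \frac{753739}{839501} \approx -0.89784$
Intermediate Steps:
$\frac{-282705 - 471034}{458861 + 380640} = - \frac{753739}{839501}$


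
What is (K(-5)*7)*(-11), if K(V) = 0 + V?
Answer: 385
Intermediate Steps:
K(V) = V
(K(-5)*7)*(-11) = -5*7*(-11) = -35*(-11) = 385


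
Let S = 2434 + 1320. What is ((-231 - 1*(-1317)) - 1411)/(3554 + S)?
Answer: -325/7308 ≈ -0.044472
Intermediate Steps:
S = 3754
((-231 - 1*(-1317)) - 1411)/(3554 + S) = ((-231 - 1*(-1317)) - 1411)/(3554 + 3754) = ((-231 + 1317) - 1411)/7308 = (1086 - 1411)*(1/7308) = -325*1/7308 = -325/7308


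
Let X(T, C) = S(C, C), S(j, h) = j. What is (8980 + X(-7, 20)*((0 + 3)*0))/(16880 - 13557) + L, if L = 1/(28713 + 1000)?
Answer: 266826063/98736299 ≈ 2.7024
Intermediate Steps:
X(T, C) = C
L = 1/29713 ≈ 3.3655e-5
(8980 + X(-7, 20)*((0 + 3)*0))/(16880 - 13557) + L = (8980 + 20*((0 + 3)*0))/(16880 - 13557) + 1/29713 = (8980 + 20*(3*0))/3323 + 1/29713 = (8980 + 20*0)*(1/3323) + 1/29713 = (8980 + 0)*(1/3323) + 1/29713 = 8980*(1/3323) + 1/29713 = 8980/3323 + 1/29713 = 266826063/98736299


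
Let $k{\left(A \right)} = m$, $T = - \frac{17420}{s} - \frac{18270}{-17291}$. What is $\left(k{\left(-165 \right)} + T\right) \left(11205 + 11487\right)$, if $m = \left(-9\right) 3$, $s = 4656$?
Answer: $- \frac{1129792270543}{1677227} \approx -6.7361 \cdot 10^{5}$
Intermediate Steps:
$m = -27$
$T = - \frac{54036025}{20126724}$ ($T = - \frac{17420}{4656} - \frac{18270}{-17291} = \left(-17420\right) \frac{1}{4656} - - \frac{18270}{17291} = - \frac{4355}{1164} + \frac{18270}{17291} = - \frac{54036025}{20126724} \approx -2.6848$)
$k{\left(A \right)} = -27$
$\left(k{\left(-165 \right)} + T\right) \left(11205 + 11487\right) = \left(-27 - \frac{54036025}{20126724}\right) \left(11205 + 11487\right) = \left(- \frac{597457573}{20126724}\right) 22692 = - \frac{1129792270543}{1677227}$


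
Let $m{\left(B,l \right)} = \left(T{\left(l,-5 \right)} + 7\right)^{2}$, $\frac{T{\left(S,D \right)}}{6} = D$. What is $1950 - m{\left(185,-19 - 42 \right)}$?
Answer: $1421$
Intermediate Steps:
$T{\left(S,D \right)} = 6 D$
$m{\left(B,l \right)} = 529$ ($m{\left(B,l \right)} = \left(6 \left(-5\right) + 7\right)^{2} = \left(-30 + 7\right)^{2} = \left(-23\right)^{2} = 529$)
$1950 - m{\left(185,-19 - 42 \right)} = 1950 - 529 = 1421$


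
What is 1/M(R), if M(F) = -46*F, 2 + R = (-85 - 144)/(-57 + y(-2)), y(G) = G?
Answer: -59/5106 ≈ -0.011555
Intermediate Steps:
R = 111/59 (R = -2 + (-85 - 144)/(-57 - 2) = -2 - 229/(-59) = -2 - 229*(-1/59) = -2 + 229/59 = 111/59 ≈ 1.8814)
1/M(R) = 1/(-46*111/59) = 1/(-5106/59) = -59/5106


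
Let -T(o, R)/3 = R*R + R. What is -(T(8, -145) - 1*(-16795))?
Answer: 45845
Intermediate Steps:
T(o, R) = -3*R - 3*R² (T(o, R) = -3*(R*R + R) = -3*(R² + R) = -3*(R + R²) = -3*R - 3*R²)
-(T(8, -145) - 1*(-16795)) = -(-3*(-145)*(1 - 145) - 1*(-16795)) = -(-3*(-145)*(-144) + 16795) = -(-62640 + 16795) = -1*(-45845) = 45845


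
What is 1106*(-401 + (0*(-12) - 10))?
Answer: -454566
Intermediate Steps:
1106*(-401 + (0*(-12) - 10)) = 1106*(-401 + (0 - 10)) = 1106*(-401 - 10) = 1106*(-411) = -454566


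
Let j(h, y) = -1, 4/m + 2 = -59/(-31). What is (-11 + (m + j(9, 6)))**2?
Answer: 25600/9 ≈ 2844.4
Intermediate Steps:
m = -124/3 (m = 4/(-2 - 59/(-31)) = 4/(-2 - 59*(-1/31)) = 4/(-2 + 59/31) = 4/(-3/31) = 4*(-31/3) = -124/3 ≈ -41.333)
(-11 + (m + j(9, 6)))**2 = (-11 + (-124/3 - 1))**2 = (-11 - 127/3)**2 = (-160/3)**2 = 25600/9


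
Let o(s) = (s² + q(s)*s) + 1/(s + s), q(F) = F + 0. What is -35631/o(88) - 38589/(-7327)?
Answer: 59241303309/19972588703 ≈ 2.9661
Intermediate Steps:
q(F) = F
o(s) = 1/(2*s) + 2*s² (o(s) = (s² + s*s) + 1/(s + s) = (s² + s²) + 1/(2*s) = 2*s² + 1/(2*s) = 1/(2*s) + 2*s²)
-35631/o(88) - 38589/(-7327) = -35631*176/(1 + 4*88³) - 38589/(-7327) = -35631*176/(1 + 4*681472) - 38589*(-1/7327) = -35631*176/(1 + 2725888) + 38589/7327 = -35631/((½)*(1/88)*2725889) + 38589/7327 = -35631/2725889/176 + 38589/7327 = -35631*176/2725889 + 38589/7327 = -6271056/2725889 + 38589/7327 = 59241303309/19972588703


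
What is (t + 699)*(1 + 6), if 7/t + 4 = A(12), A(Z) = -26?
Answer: 146741/30 ≈ 4891.4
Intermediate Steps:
t = -7/30 (t = 7/(-4 - 26) = 7/(-30) = 7*(-1/30) = -7/30 ≈ -0.23333)
(t + 699)*(1 + 6) = (-7/30 + 699)*(1 + 6) = (20963/30)*7 = 146741/30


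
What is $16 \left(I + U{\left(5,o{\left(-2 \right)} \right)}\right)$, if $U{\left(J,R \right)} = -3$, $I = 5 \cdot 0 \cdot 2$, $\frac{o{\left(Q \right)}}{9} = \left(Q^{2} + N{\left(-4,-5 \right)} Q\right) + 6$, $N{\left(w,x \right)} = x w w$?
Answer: $-48$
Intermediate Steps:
$N{\left(w,x \right)} = x w^{2}$ ($N{\left(w,x \right)} = w x w = x w^{2}$)
$o{\left(Q \right)} = 54 - 720 Q + 9 Q^{2}$ ($o{\left(Q \right)} = 9 \left(\left(Q^{2} + - 5 \left(-4\right)^{2} Q\right) + 6\right) = 9 \left(\left(Q^{2} + \left(-5\right) 16 Q\right) + 6\right) = 9 \left(\left(Q^{2} - 80 Q\right) + 6\right) = 9 \left(6 + Q^{2} - 80 Q\right) = 54 - 720 Q + 9 Q^{2}$)
$I = 0$ ($I = 0 \cdot 2 = 0$)
$16 \left(I + U{\left(5,o{\left(-2 \right)} \right)}\right) = 16 \left(0 - 3\right) = 16 \left(-3\right) = -48$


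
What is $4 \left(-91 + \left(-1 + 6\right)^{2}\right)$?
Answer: $-264$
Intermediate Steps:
$4 \left(-91 + \left(-1 + 6\right)^{2}\right) = 4 \left(-91 + 5^{2}\right) = 4 \left(-91 + 25\right) = 4 \left(-66\right) = -264$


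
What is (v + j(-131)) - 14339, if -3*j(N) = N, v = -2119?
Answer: -49243/3 ≈ -16414.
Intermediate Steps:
j(N) = -N/3
(v + j(-131)) - 14339 = (-2119 - ⅓*(-131)) - 14339 = (-2119 + 131/3) - 14339 = -6226/3 - 14339 = -49243/3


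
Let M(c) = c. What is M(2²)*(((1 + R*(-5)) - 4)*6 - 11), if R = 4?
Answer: -596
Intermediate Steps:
M(2²)*(((1 + R*(-5)) - 4)*6 - 11) = 2²*(((1 + 4*(-5)) - 4)*6 - 11) = 4*(((1 - 20) - 4)*6 - 11) = 4*((-19 - 4)*6 - 11) = 4*(-23*6 - 11) = 4*(-138 - 11) = 4*(-149) = -596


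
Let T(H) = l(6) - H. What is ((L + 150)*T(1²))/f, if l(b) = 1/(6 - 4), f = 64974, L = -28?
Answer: -61/64974 ≈ -0.00093884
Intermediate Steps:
l(b) = ½ (l(b) = 1/2 = ½)
T(H) = ½ - H
((L + 150)*T(1²))/f = ((-28 + 150)*(½ - 1*1²))/64974 = (122*(½ - 1*1))*(1/64974) = (122*(½ - 1))*(1/64974) = (122*(-½))*(1/64974) = -61*1/64974 = -61/64974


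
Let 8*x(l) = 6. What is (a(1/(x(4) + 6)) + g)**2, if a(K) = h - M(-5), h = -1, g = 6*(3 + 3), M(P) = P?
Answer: 1600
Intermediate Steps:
x(l) = 3/4 (x(l) = (1/8)*6 = 3/4)
g = 36 (g = 6*6 = 36)
a(K) = 4 (a(K) = -1 - 1*(-5) = -1 + 5 = 4)
(a(1/(x(4) + 6)) + g)**2 = (4 + 36)**2 = 40**2 = 1600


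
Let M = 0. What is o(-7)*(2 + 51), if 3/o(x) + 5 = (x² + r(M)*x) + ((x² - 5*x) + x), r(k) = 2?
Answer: 159/107 ≈ 1.4860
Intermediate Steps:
o(x) = 3/(-5 - 2*x + 2*x²) (o(x) = 3/(-5 + ((x² + 2*x) + ((x² - 5*x) + x))) = 3/(-5 + ((x² + 2*x) + (x² - 4*x))) = 3/(-5 + (-2*x + 2*x²)) = 3/(-5 - 2*x + 2*x²))
o(-7)*(2 + 51) = (3/(-5 - 2*(-7) + 2*(-7)²))*(2 + 51) = (3/(-5 + 14 + 2*49))*53 = (3/(-5 + 14 + 98))*53 = (3/107)*53 = 159/107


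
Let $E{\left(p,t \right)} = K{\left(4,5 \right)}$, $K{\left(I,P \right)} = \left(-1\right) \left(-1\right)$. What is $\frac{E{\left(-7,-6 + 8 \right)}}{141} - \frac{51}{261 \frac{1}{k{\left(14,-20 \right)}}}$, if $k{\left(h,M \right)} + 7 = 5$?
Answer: $\frac{1627}{4089} \approx 0.3979$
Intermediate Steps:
$K{\left(I,P \right)} = 1$
$E{\left(p,t \right)} = 1$
$k{\left(h,M \right)} = -2$ ($k{\left(h,M \right)} = -7 + 5 = -2$)
$\frac{E{\left(-7,-6 + 8 \right)}}{141} - \frac{51}{261 \frac{1}{k{\left(14,-20 \right)}}} = 1 \cdot \frac{1}{141} - \frac{51}{261 \frac{1}{-2}} = 1 \cdot \frac{1}{141} - \frac{51}{261 \left(- \frac{1}{2}\right)} = \frac{1}{141} - \frac{51}{- \frac{261}{2}} = \frac{1}{141} - - \frac{34}{87} = \frac{1}{141} + \frac{34}{87} = \frac{1627}{4089}$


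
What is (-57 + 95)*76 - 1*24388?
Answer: -21500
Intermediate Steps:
(-57 + 95)*76 - 1*24388 = 38*76 - 24388 = 2888 - 24388 = -21500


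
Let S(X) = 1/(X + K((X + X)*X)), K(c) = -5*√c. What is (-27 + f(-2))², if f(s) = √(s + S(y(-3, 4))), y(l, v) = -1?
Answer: (27 - I*√(2 - 1/(-1 - 5*√2)))² ≈ 726.88 - 78.698*I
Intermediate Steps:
S(X) = 1/(X - 5*√2*√(X²)) (S(X) = 1/(X - 5*√(X*(X + X))) = 1/(X - 5*√(2*X²)) = 1/(X - 5*√2*√(X²)))
f(s) = √(s + 1/(-1 - 5*√2)) (f(s) = √(s + 1/(-1 - 5*√2*√((-1)²))) = √(s + 1/(-1 - 5*√2*√1)) = √(s + 1/(-1 - 5*√2*1)) = √(s + 1/(-1 - 5*√2)))
(-27 + f(-2))² = (-27 + √(-1 - 2*(1 + 5*√2))/√(1 + 5*√2))² = (-27 + √(-1 + (-2 - 10*√2))/√(1 + 5*√2))² = (-27 + √(-3 - 10*√2)/√(1 + 5*√2))²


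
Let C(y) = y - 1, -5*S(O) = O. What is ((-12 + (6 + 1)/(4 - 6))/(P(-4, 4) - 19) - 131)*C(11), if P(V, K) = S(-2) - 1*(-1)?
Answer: -114505/88 ≈ -1301.2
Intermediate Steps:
S(O) = -O/5
P(V, K) = 7/5 (P(V, K) = -⅕*(-2) - 1*(-1) = ⅖ + 1 = 7/5)
C(y) = -1 + y
((-12 + (6 + 1)/(4 - 6))/(P(-4, 4) - 19) - 131)*C(11) = ((-12 + (6 + 1)/(4 - 6))/(7/5 - 19) - 131)*(-1 + 11) = ((-12 + 7/(-2))/(-88/5) - 131)*10 = ((-12 + 7*(-½))*(-5/88) - 131)*10 = ((-12 - 7/2)*(-5/88) - 131)*10 = (-31/2*(-5/88) - 131)*10 = (155/176 - 131)*10 = -22901/176*10 = -114505/88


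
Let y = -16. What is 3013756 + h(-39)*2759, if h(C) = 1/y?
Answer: 48217337/16 ≈ 3.0136e+6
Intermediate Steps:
h(C) = -1/16 (h(C) = 1/(-16) = -1/16)
3013756 + h(-39)*2759 = 3013756 - 1/16*2759 = 3013756 - 2759/16 = 48217337/16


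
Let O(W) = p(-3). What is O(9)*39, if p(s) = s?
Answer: -117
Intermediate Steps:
O(W) = -3
O(9)*39 = -3*39 = -117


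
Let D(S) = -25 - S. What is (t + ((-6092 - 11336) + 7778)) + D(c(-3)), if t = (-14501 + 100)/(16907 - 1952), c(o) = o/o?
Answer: -144718981/14955 ≈ -9677.0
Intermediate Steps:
c(o) = 1
t = -14401/14955 ≈ -0.96296
(t + ((-6092 - 11336) + 7778)) + D(c(-3)) = (-14401/14955 + ((-6092 - 11336) + 7778)) + (-25 - 1*1) = (-14401/14955 + (-17428 + 7778)) + (-25 - 1) = (-14401/14955 - 9650) - 26 = -144330151/14955 - 26 = -144718981/14955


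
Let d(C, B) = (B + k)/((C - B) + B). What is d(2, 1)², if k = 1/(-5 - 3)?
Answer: 49/256 ≈ 0.19141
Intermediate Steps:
k = -⅛ (k = 1/(-8) = -⅛ ≈ -0.12500)
d(C, B) = (-⅛ + B)/C (d(C, B) = (B - ⅛)/((C - B) + B) = (-⅛ + B)/C)
d(2, 1)² = ((-⅛ + 1)/2)² = ((½)*(7/8))² = (7/16)² = 49/256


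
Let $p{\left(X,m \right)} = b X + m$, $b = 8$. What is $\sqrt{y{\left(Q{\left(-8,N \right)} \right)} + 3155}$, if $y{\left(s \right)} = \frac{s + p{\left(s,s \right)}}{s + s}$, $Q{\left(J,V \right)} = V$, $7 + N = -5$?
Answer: $2 \sqrt{790} \approx 56.214$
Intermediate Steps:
$N = -12$ ($N = -7 - 5 = -12$)
$p{\left(X,m \right)} = m + 8 X$ ($p{\left(X,m \right)} = 8 X + m = m + 8 X$)
$y{\left(s \right)} = 5$ ($y{\left(s \right)} = \frac{s + \left(s + 8 s\right)}{s + s} = \frac{s + 9 s}{2 s} = 10 s \frac{1}{2 s} = 5$)
$\sqrt{y{\left(Q{\left(-8,N \right)} \right)} + 3155} = \sqrt{5 + 3155} = \sqrt{3160} = 2 \sqrt{790}$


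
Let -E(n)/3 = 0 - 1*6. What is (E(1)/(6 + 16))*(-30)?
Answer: -270/11 ≈ -24.545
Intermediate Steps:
E(n) = 18 (E(n) = -3*(0 - 1*6) = -3*(0 - 6) = -3*(-6) = 18)
(E(1)/(6 + 16))*(-30) = (18/(6 + 16))*(-30) = (18/22)*(-30) = (18*(1/22))*(-30) = (9/11)*(-30) = -270/11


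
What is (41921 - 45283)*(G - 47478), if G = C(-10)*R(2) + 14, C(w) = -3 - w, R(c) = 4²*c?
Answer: 158820880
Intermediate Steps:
R(c) = 16*c
G = 238 (G = (-3 - 1*(-10))*(16*2) + 14 = (-3 + 10)*32 + 14 = 7*32 + 14 = 224 + 14 = 238)
(41921 - 45283)*(G - 47478) = (41921 - 45283)*(238 - 47478) = -3362*(-47240) = 158820880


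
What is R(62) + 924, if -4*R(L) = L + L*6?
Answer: 1631/2 ≈ 815.50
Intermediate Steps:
R(L) = -7*L/4 (R(L) = -(L + L*6)/4 = -(L + 6*L)/4 = -7*L/4)
R(62) + 924 = -7/4*62 + 924 = -217/2 + 924 = 1631/2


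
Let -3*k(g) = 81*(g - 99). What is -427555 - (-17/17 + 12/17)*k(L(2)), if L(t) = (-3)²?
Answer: -7256285/17 ≈ -4.2684e+5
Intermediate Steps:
L(t) = 9
k(g) = 2673 - 27*g (k(g) = -27*(g - 99) = -27*(-99 + g) = -(-8019 + 81*g)/3 = 2673 - 27*g)
-427555 - (-17/17 + 12/17)*k(L(2)) = -427555 - (-17/17 + 12/17)*(2673 - 27*9) = -427555 - (-17*1/17 + 12*(1/17))*(2673 - 243) = -427555 - (-1 + 12/17)*2430 = -427555 - (-5)*2430/17 = -427555 - 1*(-12150/17) = -427555 + 12150/17 = -7256285/17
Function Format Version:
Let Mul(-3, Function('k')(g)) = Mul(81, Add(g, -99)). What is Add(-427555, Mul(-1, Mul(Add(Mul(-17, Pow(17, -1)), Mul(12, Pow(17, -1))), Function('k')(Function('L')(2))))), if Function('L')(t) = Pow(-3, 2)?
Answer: Rational(-7256285, 17) ≈ -4.2684e+5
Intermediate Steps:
Function('L')(t) = 9
Function('k')(g) = Add(2673, Mul(-27, g)) (Function('k')(g) = Mul(Rational(-1, 3), Mul(81, Add(g, -99))) = Mul(Rational(-1, 3), Mul(81, Add(-99, g))) = Mul(Rational(-1, 3), Add(-8019, Mul(81, g))) = Add(2673, Mul(-27, g)))
Add(-427555, Mul(-1, Mul(Add(Mul(-17, Pow(17, -1)), Mul(12, Pow(17, -1))), Function('k')(Function('L')(2))))) = Add(-427555, Mul(-1, Mul(Add(Mul(-17, Pow(17, -1)), Mul(12, Pow(17, -1))), Add(2673, Mul(-27, 9))))) = Add(-427555, Mul(-1, Mul(Add(Mul(-17, Rational(1, 17)), Mul(12, Rational(1, 17))), Add(2673, -243)))) = Add(-427555, Mul(-1, Mul(Add(-1, Rational(12, 17)), 2430))) = Add(-427555, Mul(-1, Mul(Rational(-5, 17), 2430))) = Add(-427555, Mul(-1, Rational(-12150, 17))) = Add(-427555, Rational(12150, 17)) = Rational(-7256285, 17)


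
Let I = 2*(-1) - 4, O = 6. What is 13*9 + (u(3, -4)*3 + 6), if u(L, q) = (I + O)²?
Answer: 123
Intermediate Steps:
I = -6 (I = -2 - 4 = -6)
u(L, q) = 0 (u(L, q) = (-6 + 6)² = 0² = 0)
13*9 + (u(3, -4)*3 + 6) = 13*9 + (0*3 + 6) = 117 + (0 + 6) = 117 + 6 = 123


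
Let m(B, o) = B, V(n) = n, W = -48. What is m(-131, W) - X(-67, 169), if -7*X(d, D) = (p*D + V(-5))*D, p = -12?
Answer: -344494/7 ≈ -49213.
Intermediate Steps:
X(d, D) = -D*(-5 - 12*D)/7 (X(d, D) = -(-12*D - 5)*D/7 = -(-5 - 12*D)*D/7 = -D*(-5 - 12*D)/7)
m(-131, W) - X(-67, 169) = -131 - 169*(5 + 12*169)/7 = -131 - 169*(5 + 2028)/7 = -131 - 169*2033/7 = -131 - 1*343577/7 = -131 - 343577/7 = -344494/7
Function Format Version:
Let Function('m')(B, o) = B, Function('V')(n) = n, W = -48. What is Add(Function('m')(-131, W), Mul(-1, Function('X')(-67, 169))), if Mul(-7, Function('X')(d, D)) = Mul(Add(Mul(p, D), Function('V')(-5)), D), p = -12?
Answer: Rational(-344494, 7) ≈ -49213.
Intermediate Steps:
Function('X')(d, D) = Mul(Rational(-1, 7), D, Add(-5, Mul(-12, D))) (Function('X')(d, D) = Mul(Rational(-1, 7), Mul(Add(Mul(-12, D), -5), D)) = Mul(Rational(-1, 7), Mul(Add(-5, Mul(-12, D)), D)) = Mul(Rational(-1, 7), Mul(D, Add(-5, Mul(-12, D)))) = Mul(Rational(-1, 7), D, Add(-5, Mul(-12, D))))
Add(Function('m')(-131, W), Mul(-1, Function('X')(-67, 169))) = Add(-131, Mul(-1, Mul(Rational(1, 7), 169, Add(5, Mul(12, 169))))) = Add(-131, Mul(-1, Mul(Rational(1, 7), 169, Add(5, 2028)))) = Add(-131, Mul(-1, Mul(Rational(1, 7), 169, 2033))) = Add(-131, Mul(-1, Rational(343577, 7))) = Add(-131, Rational(-343577, 7)) = Rational(-344494, 7)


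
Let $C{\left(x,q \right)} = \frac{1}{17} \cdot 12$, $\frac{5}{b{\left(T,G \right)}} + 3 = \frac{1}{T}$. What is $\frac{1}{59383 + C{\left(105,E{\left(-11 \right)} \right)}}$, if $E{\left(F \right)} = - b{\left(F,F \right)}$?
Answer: $\frac{17}{1009523} \approx 1.684 \cdot 10^{-5}$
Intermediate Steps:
$b{\left(T,G \right)} = \frac{5}{-3 + \frac{1}{T}}$
$E{\left(F \right)} = \frac{5 F}{-1 + 3 F}$ ($E{\left(F \right)} = - \frac{\left(-5\right) F}{-1 + 3 F} = \frac{5 F}{-1 + 3 F}$)
$C{\left(x,q \right)} = \frac{12}{17}$ ($C{\left(x,q \right)} = \frac{1}{17} \cdot 12 = \frac{12}{17}$)
$\frac{1}{59383 + C{\left(105,E{\left(-11 \right)} \right)}} = \frac{1}{59383 + \frac{12}{17}} = \frac{1}{\frac{1009523}{17}} = \frac{17}{1009523}$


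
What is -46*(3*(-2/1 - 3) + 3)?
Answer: 552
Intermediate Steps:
-46*(3*(-2/1 - 3) + 3) = -46*(3*(-2 - 3) + 3) = -46*(3*(-5) + 3) = -46*(-15 + 3) = -46*(-12) = 552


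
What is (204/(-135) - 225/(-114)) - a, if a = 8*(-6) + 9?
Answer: 67481/1710 ≈ 39.463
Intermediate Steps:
a = -39 (a = -48 + 9 = -39)
(204/(-135) - 225/(-114)) - a = (204/(-135) - 225/(-114)) - 1*(-39) = (204*(-1/135) - 225*(-1/114)) + 39 = (-68/45 + 75/38) + 39 = 791/1710 + 39 = 67481/1710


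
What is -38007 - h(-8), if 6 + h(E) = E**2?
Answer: -38065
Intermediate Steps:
h(E) = -6 + E**2
-38007 - h(-8) = -38007 - (-6 + (-8)**2) = -38007 - (-6 + 64) = -38007 - 1*58 = -38007 - 58 = -38065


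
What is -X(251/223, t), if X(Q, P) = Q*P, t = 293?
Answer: -73543/223 ≈ -329.79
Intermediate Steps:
X(Q, P) = P*Q
-X(251/223, t) = -293*251/223 = -1*73543/223 = -73543/223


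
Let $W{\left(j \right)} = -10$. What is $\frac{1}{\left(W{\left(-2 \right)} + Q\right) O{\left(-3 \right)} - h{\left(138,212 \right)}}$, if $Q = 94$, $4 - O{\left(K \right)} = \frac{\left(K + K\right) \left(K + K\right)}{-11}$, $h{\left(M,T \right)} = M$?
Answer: $\frac{11}{5202} \approx 0.0021146$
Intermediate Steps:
$O{\left(K \right)} = 4 + \frac{4 K^{2}}{11}$ ($O{\left(K \right)} = 4 - \frac{\left(K + K\right) \left(K + K\right)}{-11} = 4 - 2 K 2 K \left(- \frac{1}{11}\right) = 4 - 4 K^{2} \left(- \frac{1}{11}\right) = 4 - - \frac{4 K^{2}}{11} = 4 + \frac{4 K^{2}}{11}$)
$\frac{1}{\left(W{\left(-2 \right)} + Q\right) O{\left(-3 \right)} - h{\left(138,212 \right)}} = \frac{1}{\left(-10 + 94\right) \left(4 + \frac{4 \left(-3\right)^{2}}{11}\right) - 138} = \frac{1}{84 \left(4 + \frac{4}{11} \cdot 9\right) - 138} = \frac{1}{84 \left(4 + \frac{36}{11}\right) - 138} = \frac{1}{84 \cdot \frac{80}{11} - 138} = \frac{1}{\frac{6720}{11} - 138} = \frac{1}{\frac{5202}{11}} = \frac{11}{5202}$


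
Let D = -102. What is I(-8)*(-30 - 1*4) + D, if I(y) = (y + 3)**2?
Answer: -952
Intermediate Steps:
I(y) = (3 + y)**2
I(-8)*(-30 - 1*4) + D = (3 - 8)**2*(-30 - 1*4) - 102 = (-5)**2*(-30 - 4) - 102 = 25*(-34) - 102 = -850 - 102 = -952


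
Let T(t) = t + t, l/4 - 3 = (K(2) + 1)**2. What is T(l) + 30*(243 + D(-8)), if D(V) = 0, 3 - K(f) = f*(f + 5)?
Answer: 8114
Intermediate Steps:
K(f) = 3 - f*(5 + f) (K(f) = 3 - f*(f + 5) = 3 - f*(5 + f))
l = 412 (l = 12 + 4*((3 - 1*2**2 - 5*2) + 1)**2 = 12 + 4*((3 - 1*4 - 10) + 1)**2 = 12 + 4*((3 - 4 - 10) + 1)**2 = 12 + 4*(-11 + 1)**2 = 12 + 4*(-10)**2 = 12 + 4*100 = 12 + 400 = 412)
T(t) = 2*t
T(l) + 30*(243 + D(-8)) = 2*412 + 30*(243 + 0) = 824 + 30*243 = 824 + 7290 = 8114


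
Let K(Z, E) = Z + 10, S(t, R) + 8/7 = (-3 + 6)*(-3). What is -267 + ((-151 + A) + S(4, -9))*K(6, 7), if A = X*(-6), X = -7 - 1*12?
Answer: -7149/7 ≈ -1021.3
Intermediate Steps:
X = -19 (X = -7 - 12 = -19)
S(t, R) = -71/7 (S(t, R) = -8/7 + (-3 + 6)*(-3) = -8/7 + 3*(-3) = -8/7 - 9 = -71/7)
A = 114 (A = -19*(-6) = 114)
K(Z, E) = 10 + Z
-267 + ((-151 + A) + S(4, -9))*K(6, 7) = -267 + ((-151 + 114) - 71/7)*(10 + 6) = -267 + (-37 - 71/7)*16 = -267 - 330/7*16 = -267 - 5280/7 = -7149/7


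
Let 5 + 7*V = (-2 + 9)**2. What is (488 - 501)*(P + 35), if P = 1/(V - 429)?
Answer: -1346254/2959 ≈ -454.97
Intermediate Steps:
V = 44/7 (V = -5/7 + (-2 + 9)**2/7 = -5/7 + (1/7)*7**2 = -5/7 + (1/7)*49 = -5/7 + 7 = 44/7 ≈ 6.2857)
P = -7/2959 (P = 1/(44/7 - 429) = 1/(-2959/7) = -7/2959 ≈ -0.0023657)
(488 - 501)*(P + 35) = (488 - 501)*(-7/2959 + 35) = -13*103558/2959 = -1346254/2959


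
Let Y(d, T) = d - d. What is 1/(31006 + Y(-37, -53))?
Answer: 1/31006 ≈ 3.2252e-5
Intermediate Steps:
Y(d, T) = 0
1/(31006 + Y(-37, -53)) = 1/(31006 + 0) = 1/31006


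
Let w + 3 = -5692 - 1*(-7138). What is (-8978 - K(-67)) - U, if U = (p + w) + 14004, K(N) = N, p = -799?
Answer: -23559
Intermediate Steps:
w = 1443 (w = -3 + (-5692 - 1*(-7138)) = -3 + (-5692 + 7138) = -3 + 1446 = 1443)
U = 14648 (U = (-799 + 1443) + 14004 = 644 + 14004 = 14648)
(-8978 - K(-67)) - U = (-8978 - 1*(-67)) - 1*14648 = (-8978 + 67) - 14648 = -8911 - 14648 = -23559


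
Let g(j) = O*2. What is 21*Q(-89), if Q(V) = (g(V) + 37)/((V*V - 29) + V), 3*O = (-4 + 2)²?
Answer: 49/459 ≈ 0.10675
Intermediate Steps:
O = 4/3 (O = (-4 + 2)²/3 = (⅓)*(-2)² = (⅓)*4 = 4/3 ≈ 1.3333)
g(j) = 8/3 (g(j) = (4/3)*2 = 8/3)
Q(V) = 119/(3*(-29 + V + V²)) (Q(V) = (8/3 + 37)/((V*V - 29) + V) = 119/(3*((V² - 29) + V)) = 119/(3*((-29 + V²) + V)) = 119/(3*(-29 + V + V²)))
21*Q(-89) = 21*(119/(3*(-29 - 89 + (-89)²))) = 21*(119/(3*(-29 - 89 + 7921))) = 21*((119/3)/7803) = 21*((119/3)*(1/7803)) = 21*(7/1377) = 49/459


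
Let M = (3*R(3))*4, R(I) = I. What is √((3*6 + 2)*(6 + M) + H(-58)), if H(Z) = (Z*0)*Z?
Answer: 2*√210 ≈ 28.983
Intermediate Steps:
M = 36 (M = (3*3)*4 = 9*4 = 36)
H(Z) = 0 (H(Z) = 0*Z = 0)
√((3*6 + 2)*(6 + M) + H(-58)) = √((3*6 + 2)*(6 + 36) + 0) = √((18 + 2)*42 + 0) = √(20*42 + 0) = √(840 + 0) = √840 = 2*√210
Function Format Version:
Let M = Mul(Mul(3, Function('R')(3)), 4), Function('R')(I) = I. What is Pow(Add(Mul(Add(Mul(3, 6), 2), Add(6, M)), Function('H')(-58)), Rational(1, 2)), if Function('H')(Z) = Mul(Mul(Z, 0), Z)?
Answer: Mul(2, Pow(210, Rational(1, 2))) ≈ 28.983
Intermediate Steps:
M = 36 (M = Mul(Mul(3, 3), 4) = Mul(9, 4) = 36)
Function('H')(Z) = 0 (Function('H')(Z) = Mul(0, Z) = 0)
Pow(Add(Mul(Add(Mul(3, 6), 2), Add(6, M)), Function('H')(-58)), Rational(1, 2)) = Pow(Add(Mul(Add(Mul(3, 6), 2), Add(6, 36)), 0), Rational(1, 2)) = Pow(Add(Mul(Add(18, 2), 42), 0), Rational(1, 2)) = Pow(Add(Mul(20, 42), 0), Rational(1, 2)) = Pow(Add(840, 0), Rational(1, 2)) = Pow(840, Rational(1, 2)) = Mul(2, Pow(210, Rational(1, 2)))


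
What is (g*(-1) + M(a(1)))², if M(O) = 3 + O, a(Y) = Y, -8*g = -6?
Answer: 169/16 ≈ 10.563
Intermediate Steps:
g = ¾ (g = -⅛*(-6) = ¾ ≈ 0.75000)
(g*(-1) + M(a(1)))² = ((¾)*(-1) + (3 + 1))² = (-¾ + 4)² = (13/4)² = 169/16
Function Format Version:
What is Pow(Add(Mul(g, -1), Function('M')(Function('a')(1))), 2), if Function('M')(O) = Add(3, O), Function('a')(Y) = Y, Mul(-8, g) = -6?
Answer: Rational(169, 16) ≈ 10.563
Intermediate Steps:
g = Rational(3, 4) (g = Mul(Rational(-1, 8), -6) = Rational(3, 4) ≈ 0.75000)
Pow(Add(Mul(g, -1), Function('M')(Function('a')(1))), 2) = Pow(Add(Mul(Rational(3, 4), -1), Add(3, 1)), 2) = Pow(Add(Rational(-3, 4), 4), 2) = Pow(Rational(13, 4), 2) = Rational(169, 16)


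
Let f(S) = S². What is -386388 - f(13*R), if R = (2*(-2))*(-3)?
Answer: -410724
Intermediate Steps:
R = 12 (R = -4*(-3) = 12)
-386388 - f(13*R) = -386388 - (13*12)² = -386388 - 1*156² = -386388 - 1*24336 = -386388 - 24336 = -410724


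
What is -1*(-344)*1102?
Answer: 379088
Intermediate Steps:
-1*(-344)*1102 = 344*1102 = 379088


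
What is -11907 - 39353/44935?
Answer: -535080398/44935 ≈ -11908.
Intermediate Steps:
-11907 - 39353/44935 = -535080398/44935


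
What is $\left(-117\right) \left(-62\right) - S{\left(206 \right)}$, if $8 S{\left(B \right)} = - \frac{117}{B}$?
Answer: $\frac{11954709}{1648} \approx 7254.1$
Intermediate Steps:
$S{\left(B \right)} = - \frac{117}{8 B}$ ($S{\left(B \right)} = \frac{\left(-117\right) \frac{1}{B}}{8} = - \frac{117}{8 B}$)
$\left(-117\right) \left(-62\right) - S{\left(206 \right)} = \left(-117\right) \left(-62\right) - - \frac{117}{8 \cdot 206} = 7254 - \left(- \frac{117}{8}\right) \frac{1}{206} = 7254 - - \frac{117}{1648} = 7254 + \frac{117}{1648} = \frac{11954709}{1648}$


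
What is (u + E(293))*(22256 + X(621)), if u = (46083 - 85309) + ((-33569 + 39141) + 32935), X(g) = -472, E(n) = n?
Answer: -9279984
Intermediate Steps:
u = -719 (u = -39226 + (5572 + 32935) = -39226 + 38507 = -719)
(u + E(293))*(22256 + X(621)) = (-719 + 293)*(22256 - 472) = -426*21784 = -9279984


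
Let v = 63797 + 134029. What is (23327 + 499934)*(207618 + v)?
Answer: 212153032884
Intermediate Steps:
v = 197826
(23327 + 499934)*(207618 + v) = (23327 + 499934)*(207618 + 197826) = 523261*405444 = 212153032884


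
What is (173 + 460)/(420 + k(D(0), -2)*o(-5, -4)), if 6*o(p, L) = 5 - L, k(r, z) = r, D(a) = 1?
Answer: 422/281 ≈ 1.5018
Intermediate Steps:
o(p, L) = ⅚ - L/6 (o(p, L) = (5 - L)/6 = ⅚ - L/6)
(173 + 460)/(420 + k(D(0), -2)*o(-5, -4)) = (173 + 460)/(420 + 1*(⅚ - ⅙*(-4))) = 633/(420 + 1*(⅚ + ⅔)) = 633/(420 + 1*(3/2)) = 633/(420 + 3/2) = 633/(843/2) = 633*(2/843) = 422/281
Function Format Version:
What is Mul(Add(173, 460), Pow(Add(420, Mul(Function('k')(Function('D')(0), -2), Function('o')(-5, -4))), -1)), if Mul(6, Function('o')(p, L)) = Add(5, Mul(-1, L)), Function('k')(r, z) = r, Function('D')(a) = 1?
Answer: Rational(422, 281) ≈ 1.5018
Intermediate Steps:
Function('o')(p, L) = Add(Rational(5, 6), Mul(Rational(-1, 6), L)) (Function('o')(p, L) = Mul(Rational(1, 6), Add(5, Mul(-1, L))) = Add(Rational(5, 6), Mul(Rational(-1, 6), L)))
Mul(Add(173, 460), Pow(Add(420, Mul(Function('k')(Function('D')(0), -2), Function('o')(-5, -4))), -1)) = Mul(Add(173, 460), Pow(Add(420, Mul(1, Add(Rational(5, 6), Mul(Rational(-1, 6), -4)))), -1)) = Mul(633, Pow(Add(420, Mul(1, Add(Rational(5, 6), Rational(2, 3)))), -1)) = Mul(633, Pow(Add(420, Mul(1, Rational(3, 2))), -1)) = Mul(633, Pow(Add(420, Rational(3, 2)), -1)) = Mul(633, Pow(Rational(843, 2), -1)) = Mul(633, Rational(2, 843)) = Rational(422, 281)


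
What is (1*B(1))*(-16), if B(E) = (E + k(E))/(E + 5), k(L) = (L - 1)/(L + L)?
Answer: -8/3 ≈ -2.6667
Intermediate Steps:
k(L) = (-1 + L)/(2*L) (k(L) = (-1 + L)/((2*L)) = (-1 + L)*(1/(2*L)) = (-1 + L)/(2*L))
B(E) = (E + (-1 + E)/(2*E))/(5 + E) (B(E) = (E + (-1 + E)/(2*E))/(E + 5) = (E + (-1 + E)/(2*E))/(5 + E))
(1*B(1))*(-16) = (1*((½)*(-1 + 1 + 2*1²)/(1*(5 + 1))))*(-16) = (1*((½)*1*(-1 + 1 + 2*1)/6))*(-16) = (1*((½)*1*(⅙)*(-1 + 1 + 2)))*(-16) = (1*((½)*1*(⅙)*2))*(-16) = (1*(⅙))*(-16) = (⅙)*(-16) = -8/3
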